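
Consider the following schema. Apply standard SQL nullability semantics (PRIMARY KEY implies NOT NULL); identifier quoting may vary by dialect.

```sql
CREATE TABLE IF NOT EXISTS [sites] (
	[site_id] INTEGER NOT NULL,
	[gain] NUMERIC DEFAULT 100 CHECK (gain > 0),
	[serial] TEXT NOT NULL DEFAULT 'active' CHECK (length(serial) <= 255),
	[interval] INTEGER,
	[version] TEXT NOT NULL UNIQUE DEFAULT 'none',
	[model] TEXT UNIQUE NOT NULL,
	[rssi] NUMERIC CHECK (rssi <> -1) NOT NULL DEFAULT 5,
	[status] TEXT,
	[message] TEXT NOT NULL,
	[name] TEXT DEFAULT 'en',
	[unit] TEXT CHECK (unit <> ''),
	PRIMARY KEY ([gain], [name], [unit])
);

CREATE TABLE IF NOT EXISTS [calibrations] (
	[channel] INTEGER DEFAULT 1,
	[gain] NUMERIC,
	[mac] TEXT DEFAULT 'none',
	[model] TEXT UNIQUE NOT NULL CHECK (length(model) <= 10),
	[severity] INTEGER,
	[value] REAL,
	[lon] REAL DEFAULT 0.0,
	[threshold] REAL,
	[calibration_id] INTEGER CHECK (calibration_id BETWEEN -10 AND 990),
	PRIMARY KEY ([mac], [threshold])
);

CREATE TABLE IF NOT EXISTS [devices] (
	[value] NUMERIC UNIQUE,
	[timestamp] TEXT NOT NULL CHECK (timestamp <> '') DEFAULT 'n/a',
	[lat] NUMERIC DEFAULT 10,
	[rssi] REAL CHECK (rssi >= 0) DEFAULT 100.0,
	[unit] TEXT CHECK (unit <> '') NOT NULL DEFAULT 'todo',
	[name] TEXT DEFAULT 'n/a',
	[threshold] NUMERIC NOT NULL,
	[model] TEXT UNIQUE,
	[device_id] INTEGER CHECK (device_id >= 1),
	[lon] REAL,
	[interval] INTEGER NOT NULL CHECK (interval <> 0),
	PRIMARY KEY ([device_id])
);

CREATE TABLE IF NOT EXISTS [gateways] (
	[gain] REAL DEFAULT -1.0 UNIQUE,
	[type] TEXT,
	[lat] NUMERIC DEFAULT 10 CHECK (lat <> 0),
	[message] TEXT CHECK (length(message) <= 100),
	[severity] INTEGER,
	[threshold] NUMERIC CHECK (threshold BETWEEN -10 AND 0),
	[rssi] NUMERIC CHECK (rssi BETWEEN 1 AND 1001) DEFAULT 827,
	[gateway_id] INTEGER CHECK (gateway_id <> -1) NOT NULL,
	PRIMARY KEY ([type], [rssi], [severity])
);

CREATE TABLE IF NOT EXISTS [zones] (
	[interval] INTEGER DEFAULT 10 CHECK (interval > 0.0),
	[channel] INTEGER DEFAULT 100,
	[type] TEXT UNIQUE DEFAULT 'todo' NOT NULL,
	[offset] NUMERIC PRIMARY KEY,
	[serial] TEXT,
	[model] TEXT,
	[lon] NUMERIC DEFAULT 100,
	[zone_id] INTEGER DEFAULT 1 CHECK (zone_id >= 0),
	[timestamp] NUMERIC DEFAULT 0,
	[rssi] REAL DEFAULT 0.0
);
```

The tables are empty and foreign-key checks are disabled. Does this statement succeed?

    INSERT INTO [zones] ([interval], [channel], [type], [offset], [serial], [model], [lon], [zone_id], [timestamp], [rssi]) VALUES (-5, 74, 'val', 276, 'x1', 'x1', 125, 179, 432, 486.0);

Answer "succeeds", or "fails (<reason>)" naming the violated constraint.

The value -5 for interval violates CHECK (interval > 0.0).

fails (CHECK on interval)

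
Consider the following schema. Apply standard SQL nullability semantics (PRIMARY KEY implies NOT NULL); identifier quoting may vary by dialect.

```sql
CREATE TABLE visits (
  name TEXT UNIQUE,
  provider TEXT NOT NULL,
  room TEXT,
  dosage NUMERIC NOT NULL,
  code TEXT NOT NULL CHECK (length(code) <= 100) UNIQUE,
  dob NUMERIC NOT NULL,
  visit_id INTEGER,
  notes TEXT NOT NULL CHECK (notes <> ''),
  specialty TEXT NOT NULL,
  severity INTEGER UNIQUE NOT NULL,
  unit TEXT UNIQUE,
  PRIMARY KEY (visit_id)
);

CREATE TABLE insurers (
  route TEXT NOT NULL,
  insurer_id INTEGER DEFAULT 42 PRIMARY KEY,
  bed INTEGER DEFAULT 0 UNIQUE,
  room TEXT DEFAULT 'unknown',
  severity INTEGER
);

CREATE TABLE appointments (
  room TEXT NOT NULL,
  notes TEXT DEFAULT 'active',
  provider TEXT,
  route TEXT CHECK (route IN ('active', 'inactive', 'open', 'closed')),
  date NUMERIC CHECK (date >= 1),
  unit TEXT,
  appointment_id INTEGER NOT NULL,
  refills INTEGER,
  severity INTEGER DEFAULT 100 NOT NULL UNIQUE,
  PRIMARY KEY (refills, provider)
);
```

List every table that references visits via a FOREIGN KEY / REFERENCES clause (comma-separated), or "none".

No REFERENCES clause anywhere in the schema names visits.

none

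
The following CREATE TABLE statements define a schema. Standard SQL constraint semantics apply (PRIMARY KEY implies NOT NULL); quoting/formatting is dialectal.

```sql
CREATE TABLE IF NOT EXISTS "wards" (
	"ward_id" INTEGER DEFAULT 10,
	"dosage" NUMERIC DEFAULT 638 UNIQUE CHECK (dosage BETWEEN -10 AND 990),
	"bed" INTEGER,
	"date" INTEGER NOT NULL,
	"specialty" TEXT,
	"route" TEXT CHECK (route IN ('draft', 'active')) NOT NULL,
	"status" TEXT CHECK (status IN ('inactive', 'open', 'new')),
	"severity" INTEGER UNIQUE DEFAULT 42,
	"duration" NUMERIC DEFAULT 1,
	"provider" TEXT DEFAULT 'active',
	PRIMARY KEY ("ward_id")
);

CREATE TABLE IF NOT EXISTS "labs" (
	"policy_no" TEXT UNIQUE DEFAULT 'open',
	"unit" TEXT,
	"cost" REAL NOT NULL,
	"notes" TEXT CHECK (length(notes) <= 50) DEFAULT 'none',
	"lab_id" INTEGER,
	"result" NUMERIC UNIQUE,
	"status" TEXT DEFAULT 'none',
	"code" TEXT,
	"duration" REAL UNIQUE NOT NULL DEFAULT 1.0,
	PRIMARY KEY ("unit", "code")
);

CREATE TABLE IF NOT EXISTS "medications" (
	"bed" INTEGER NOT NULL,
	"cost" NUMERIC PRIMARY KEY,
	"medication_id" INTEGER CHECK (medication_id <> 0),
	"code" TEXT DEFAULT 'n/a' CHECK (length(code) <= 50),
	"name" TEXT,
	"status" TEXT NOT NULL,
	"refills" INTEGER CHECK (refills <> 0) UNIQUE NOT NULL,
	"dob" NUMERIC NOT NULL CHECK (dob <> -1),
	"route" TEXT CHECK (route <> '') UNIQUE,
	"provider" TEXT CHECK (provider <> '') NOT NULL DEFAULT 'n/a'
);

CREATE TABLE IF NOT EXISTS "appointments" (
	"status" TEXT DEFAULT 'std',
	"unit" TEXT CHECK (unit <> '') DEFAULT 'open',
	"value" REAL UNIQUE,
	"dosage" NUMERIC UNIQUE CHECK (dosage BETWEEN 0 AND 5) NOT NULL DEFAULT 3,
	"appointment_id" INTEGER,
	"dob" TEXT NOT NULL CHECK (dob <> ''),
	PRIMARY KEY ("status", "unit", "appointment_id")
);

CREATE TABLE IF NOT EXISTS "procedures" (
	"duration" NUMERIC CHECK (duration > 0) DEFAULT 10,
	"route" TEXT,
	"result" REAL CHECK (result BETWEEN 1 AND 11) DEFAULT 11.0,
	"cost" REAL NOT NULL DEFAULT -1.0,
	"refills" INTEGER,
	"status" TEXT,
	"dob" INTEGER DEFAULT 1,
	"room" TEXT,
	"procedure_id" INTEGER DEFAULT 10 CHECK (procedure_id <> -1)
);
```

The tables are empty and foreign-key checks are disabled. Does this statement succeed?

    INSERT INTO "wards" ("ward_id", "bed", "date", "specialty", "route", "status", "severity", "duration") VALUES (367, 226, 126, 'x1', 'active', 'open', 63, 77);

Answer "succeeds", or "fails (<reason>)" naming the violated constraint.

NOT NULL columns: date is supplied; route is supplied; ward_id is supplied.
CHECK constraints: 'active' satisfies (route IN ('draft', 'active')); 'open' satisfies (status IN ('inactive', 'open', 'new')).
No constraint is violated.

succeeds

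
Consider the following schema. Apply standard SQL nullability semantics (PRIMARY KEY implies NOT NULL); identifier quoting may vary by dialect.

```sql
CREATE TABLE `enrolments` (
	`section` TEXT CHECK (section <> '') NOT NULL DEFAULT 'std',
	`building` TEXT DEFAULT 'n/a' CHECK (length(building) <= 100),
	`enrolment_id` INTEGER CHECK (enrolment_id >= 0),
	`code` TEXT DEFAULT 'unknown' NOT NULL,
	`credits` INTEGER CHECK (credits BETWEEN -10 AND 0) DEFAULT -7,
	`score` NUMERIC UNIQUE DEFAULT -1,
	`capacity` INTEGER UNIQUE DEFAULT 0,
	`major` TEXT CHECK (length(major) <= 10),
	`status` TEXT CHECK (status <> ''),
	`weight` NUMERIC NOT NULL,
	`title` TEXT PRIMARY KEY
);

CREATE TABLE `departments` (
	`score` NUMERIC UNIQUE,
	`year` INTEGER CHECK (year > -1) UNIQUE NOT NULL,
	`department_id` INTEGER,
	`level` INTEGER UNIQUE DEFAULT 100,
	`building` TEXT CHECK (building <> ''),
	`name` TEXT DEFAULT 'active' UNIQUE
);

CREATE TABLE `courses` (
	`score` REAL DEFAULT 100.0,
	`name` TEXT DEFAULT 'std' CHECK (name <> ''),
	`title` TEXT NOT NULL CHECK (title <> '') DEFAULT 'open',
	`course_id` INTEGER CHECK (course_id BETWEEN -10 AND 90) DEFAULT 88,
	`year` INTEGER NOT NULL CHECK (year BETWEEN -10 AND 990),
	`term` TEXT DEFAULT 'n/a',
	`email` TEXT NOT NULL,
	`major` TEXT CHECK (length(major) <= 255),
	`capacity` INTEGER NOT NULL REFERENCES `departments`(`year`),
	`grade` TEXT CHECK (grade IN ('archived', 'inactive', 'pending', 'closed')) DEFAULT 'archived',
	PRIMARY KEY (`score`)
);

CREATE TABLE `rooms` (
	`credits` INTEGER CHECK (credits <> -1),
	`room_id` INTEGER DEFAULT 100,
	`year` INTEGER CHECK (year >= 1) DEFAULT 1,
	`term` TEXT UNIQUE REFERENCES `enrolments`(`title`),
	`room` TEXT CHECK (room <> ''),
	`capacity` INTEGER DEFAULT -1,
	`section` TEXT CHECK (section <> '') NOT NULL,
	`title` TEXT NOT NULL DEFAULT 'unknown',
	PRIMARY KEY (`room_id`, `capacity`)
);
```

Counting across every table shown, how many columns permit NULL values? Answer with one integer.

21

enrolments: 7 nullable (building, enrolment_id, credits, score, capacity, major, status — PK (title) and explicit NOT NULL columns excluded).
departments: 5 nullable (score, department_id, level, building, name — PK none and explicit NOT NULL columns excluded).
courses: 5 nullable (name, course_id, term, major, grade — PK (score) and explicit NOT NULL columns excluded).
rooms: 4 nullable (credits, year, term, room — PK (room_id, capacity) and explicit NOT NULL columns excluded).
Total: 7 + 5 + 5 + 4 = 21.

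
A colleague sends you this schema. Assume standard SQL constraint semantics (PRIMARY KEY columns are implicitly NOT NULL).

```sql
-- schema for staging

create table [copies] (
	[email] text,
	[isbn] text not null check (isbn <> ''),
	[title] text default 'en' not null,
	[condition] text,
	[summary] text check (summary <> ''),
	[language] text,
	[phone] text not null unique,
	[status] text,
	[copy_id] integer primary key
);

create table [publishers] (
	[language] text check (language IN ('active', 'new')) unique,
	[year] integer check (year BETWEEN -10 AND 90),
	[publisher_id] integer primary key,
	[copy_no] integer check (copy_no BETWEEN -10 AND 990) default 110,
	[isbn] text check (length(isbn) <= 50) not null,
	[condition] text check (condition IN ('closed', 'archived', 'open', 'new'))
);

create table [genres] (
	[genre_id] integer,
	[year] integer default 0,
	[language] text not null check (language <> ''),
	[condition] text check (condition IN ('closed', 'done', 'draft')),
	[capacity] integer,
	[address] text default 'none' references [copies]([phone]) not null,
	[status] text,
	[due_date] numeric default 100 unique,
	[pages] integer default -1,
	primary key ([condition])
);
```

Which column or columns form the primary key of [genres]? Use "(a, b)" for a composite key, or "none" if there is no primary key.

condition is declared PRIMARY KEY as a table-level PRIMARY KEY clause.

condition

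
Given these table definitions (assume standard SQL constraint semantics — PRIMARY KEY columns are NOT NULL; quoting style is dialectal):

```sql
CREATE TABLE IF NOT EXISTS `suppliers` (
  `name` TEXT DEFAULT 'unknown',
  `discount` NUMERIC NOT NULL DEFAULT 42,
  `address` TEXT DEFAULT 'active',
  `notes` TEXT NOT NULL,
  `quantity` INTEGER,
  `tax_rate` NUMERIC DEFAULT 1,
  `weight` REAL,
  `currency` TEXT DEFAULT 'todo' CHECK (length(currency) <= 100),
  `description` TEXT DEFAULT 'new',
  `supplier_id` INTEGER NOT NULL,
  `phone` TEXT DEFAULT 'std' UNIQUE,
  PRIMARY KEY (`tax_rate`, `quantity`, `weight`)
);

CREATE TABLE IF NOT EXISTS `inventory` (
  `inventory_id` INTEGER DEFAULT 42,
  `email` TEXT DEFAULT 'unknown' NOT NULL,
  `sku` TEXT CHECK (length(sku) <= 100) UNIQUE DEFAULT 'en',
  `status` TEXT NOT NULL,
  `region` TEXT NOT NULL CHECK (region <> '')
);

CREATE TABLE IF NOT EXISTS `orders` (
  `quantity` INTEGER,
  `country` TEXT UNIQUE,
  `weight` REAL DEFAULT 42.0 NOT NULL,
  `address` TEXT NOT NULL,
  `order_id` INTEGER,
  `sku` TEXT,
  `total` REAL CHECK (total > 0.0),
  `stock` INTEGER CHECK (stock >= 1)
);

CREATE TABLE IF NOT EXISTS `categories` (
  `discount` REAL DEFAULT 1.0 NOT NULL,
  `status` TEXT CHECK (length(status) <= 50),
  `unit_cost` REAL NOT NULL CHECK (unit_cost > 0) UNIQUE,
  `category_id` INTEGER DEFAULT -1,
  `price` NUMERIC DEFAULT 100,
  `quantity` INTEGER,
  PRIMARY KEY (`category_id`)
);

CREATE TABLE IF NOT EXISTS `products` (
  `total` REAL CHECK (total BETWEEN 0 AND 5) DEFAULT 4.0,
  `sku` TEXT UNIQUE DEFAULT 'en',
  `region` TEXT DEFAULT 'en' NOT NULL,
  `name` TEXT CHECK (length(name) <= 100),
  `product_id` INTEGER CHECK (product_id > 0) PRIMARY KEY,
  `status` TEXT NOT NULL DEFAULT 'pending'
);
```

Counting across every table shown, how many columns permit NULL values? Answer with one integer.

19

suppliers: 5 nullable (name, address, currency, description, phone — PK (tax_rate, quantity, weight) and explicit NOT NULL columns excluded).
inventory: 2 nullable (inventory_id, sku — PK none and explicit NOT NULL columns excluded).
orders: 6 nullable (quantity, country, order_id, sku, total, stock — PK none and explicit NOT NULL columns excluded).
categories: 3 nullable (status, price, quantity — PK (category_id) and explicit NOT NULL columns excluded).
products: 3 nullable (total, sku, name — PK (product_id) and explicit NOT NULL columns excluded).
Total: 5 + 2 + 6 + 3 + 3 = 19.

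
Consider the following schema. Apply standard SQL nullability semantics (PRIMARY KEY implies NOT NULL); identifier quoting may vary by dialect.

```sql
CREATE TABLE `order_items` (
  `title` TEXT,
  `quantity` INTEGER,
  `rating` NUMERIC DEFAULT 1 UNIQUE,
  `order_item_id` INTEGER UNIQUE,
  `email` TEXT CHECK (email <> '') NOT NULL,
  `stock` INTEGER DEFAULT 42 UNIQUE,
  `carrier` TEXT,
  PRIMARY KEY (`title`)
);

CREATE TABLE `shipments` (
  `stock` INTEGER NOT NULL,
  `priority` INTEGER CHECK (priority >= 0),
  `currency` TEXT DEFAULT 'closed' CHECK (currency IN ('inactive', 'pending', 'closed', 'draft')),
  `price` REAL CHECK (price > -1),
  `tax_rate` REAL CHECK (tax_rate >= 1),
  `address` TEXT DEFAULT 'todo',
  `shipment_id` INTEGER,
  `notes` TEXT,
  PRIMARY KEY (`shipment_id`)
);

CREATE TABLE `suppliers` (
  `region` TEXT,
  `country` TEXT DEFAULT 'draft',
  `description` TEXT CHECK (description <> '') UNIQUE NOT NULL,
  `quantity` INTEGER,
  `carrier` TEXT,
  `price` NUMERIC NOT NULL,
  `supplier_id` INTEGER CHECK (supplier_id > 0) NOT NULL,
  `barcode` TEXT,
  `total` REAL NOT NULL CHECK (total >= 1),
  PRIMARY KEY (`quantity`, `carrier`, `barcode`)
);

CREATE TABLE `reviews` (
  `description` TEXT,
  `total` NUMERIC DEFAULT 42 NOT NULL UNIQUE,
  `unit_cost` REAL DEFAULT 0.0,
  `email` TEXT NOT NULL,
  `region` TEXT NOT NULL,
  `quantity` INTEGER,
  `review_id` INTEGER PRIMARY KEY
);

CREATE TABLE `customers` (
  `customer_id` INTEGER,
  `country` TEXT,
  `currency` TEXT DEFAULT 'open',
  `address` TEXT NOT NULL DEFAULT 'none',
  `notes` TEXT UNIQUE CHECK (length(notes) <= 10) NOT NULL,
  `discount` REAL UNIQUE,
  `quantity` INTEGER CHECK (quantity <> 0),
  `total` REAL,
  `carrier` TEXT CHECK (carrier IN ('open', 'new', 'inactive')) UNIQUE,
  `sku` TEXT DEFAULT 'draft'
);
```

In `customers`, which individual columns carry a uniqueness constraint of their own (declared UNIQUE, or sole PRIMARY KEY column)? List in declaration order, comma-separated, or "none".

- customer_id: no UNIQUE or single-column PK constraint.
- country: no UNIQUE or single-column PK constraint.
- currency: no UNIQUE or single-column PK constraint.
- address: no UNIQUE or single-column PK constraint.
- notes: declared UNIQUE → unique.
- discount: declared UNIQUE → unique.
- quantity: no UNIQUE or single-column PK constraint.
- total: no UNIQUE or single-column PK constraint.
- carrier: declared UNIQUE → unique.
- sku: no UNIQUE or single-column PK constraint.

notes, discount, carrier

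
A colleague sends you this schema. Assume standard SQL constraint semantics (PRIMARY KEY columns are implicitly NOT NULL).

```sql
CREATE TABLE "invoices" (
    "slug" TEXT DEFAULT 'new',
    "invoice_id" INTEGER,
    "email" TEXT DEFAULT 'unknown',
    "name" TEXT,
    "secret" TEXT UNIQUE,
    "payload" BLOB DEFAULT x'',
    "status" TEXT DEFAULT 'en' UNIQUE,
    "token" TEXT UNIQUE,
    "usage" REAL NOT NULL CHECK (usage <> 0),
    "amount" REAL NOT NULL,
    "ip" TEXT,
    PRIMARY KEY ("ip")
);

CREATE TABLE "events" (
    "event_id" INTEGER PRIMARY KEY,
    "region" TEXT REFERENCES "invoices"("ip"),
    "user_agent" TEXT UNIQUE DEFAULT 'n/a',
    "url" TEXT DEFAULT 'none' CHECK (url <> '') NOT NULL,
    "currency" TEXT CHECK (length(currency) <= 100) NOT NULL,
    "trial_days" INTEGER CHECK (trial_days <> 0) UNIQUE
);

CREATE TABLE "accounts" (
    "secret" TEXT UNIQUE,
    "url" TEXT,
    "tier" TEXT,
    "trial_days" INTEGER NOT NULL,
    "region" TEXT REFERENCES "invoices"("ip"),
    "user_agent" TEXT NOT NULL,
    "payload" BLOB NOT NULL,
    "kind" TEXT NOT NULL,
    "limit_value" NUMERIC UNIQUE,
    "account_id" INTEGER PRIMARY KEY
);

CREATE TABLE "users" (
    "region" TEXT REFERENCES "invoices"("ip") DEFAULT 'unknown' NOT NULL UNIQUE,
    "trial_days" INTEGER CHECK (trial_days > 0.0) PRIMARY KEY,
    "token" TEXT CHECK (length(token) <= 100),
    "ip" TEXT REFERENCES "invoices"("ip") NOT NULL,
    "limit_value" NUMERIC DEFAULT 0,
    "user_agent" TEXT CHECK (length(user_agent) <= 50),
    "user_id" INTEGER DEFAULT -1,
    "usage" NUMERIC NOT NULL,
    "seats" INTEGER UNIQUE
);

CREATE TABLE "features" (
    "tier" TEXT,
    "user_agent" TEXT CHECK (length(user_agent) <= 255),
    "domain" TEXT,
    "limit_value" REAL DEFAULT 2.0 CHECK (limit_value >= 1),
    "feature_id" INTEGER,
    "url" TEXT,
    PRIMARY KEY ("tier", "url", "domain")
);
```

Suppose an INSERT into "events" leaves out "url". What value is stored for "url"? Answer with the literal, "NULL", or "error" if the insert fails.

url has an explicit DEFAULT 'none'.
When the column is omitted from an INSERT, that default is used.

'none'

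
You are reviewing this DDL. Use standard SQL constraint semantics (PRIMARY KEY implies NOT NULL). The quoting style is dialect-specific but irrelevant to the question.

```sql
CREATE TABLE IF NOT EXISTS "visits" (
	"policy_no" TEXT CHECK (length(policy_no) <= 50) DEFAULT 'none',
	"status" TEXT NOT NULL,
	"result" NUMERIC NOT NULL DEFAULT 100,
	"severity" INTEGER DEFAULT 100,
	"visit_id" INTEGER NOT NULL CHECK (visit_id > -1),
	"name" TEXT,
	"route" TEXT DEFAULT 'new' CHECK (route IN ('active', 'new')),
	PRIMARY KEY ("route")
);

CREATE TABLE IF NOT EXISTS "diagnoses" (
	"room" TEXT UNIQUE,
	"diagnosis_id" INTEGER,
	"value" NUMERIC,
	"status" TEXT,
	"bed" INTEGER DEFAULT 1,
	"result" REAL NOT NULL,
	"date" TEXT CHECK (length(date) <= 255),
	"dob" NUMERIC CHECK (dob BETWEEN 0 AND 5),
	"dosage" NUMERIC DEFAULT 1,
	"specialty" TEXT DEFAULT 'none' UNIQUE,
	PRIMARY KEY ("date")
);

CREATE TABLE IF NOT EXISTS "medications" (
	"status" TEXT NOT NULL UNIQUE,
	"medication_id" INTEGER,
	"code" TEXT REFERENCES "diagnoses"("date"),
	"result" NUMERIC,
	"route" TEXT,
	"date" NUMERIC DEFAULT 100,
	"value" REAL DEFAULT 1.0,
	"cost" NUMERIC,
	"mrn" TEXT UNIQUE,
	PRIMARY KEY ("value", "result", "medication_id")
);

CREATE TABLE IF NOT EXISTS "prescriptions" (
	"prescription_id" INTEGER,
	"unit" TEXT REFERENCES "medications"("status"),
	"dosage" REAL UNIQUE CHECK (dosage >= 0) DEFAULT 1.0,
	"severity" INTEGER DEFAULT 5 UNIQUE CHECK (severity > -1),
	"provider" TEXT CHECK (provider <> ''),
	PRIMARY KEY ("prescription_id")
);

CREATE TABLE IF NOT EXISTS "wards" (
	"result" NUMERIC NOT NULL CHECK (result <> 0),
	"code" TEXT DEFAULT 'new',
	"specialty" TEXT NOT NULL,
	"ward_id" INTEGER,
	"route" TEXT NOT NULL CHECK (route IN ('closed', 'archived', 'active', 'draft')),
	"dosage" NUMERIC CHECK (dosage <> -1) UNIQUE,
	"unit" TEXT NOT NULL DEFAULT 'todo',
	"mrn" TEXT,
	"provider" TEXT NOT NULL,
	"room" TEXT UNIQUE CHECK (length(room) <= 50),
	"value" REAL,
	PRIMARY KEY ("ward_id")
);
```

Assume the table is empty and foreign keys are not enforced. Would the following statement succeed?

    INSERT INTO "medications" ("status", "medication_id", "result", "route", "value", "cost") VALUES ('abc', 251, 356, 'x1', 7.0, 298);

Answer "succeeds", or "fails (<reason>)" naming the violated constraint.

NOT NULL columns: medication_id is supplied; result is supplied; status is supplied; value is supplied.
No constraint is violated.

succeeds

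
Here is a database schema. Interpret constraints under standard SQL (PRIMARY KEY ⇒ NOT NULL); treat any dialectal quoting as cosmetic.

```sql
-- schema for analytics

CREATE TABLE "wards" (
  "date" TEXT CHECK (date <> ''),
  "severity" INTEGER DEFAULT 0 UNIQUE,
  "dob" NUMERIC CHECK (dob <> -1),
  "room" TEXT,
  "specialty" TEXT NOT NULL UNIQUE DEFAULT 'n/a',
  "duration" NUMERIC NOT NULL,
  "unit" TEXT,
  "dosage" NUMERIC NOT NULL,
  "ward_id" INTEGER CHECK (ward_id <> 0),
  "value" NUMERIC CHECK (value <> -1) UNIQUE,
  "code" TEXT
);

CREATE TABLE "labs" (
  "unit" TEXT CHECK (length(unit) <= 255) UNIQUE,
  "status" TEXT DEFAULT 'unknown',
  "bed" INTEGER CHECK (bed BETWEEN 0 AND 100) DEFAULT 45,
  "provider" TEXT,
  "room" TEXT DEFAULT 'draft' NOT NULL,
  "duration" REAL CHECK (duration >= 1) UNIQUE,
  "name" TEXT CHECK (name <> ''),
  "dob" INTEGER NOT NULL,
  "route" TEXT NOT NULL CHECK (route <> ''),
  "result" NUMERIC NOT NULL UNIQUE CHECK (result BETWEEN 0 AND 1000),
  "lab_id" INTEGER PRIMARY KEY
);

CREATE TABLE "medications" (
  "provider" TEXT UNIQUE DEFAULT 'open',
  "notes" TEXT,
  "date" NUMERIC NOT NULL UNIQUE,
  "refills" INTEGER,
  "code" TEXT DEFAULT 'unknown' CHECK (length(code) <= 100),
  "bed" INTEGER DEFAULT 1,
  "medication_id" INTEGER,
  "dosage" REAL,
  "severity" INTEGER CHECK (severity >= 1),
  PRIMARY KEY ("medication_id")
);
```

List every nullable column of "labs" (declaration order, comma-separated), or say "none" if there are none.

unit, status, bed, provider, duration, name

- unit: CHECK does not forbid NULL (a CHECK constraint passes when its expression is NULL) → nullable.
- status: DEFAULT only fills an omitted column; an explicit NULL is still allowed → nullable.
- bed: CHECK does not forbid NULL (a CHECK constraint passes when its expression is NULL) → nullable.
- provider: no NOT NULL constraint applies → nullable.
- room: declared NOT NULL → not nullable.
- duration: CHECK does not forbid NULL (a CHECK constraint passes when its expression is NULL) → nullable.
- name: CHECK does not forbid NULL (a CHECK constraint passes when its expression is NULL) → nullable.
- dob: declared NOT NULL → not nullable.
- route: declared NOT NULL → not nullable.
- result: declared NOT NULL → not nullable.
- lab_id: part of the PRIMARY KEY, which implies NOT NULL → not nullable.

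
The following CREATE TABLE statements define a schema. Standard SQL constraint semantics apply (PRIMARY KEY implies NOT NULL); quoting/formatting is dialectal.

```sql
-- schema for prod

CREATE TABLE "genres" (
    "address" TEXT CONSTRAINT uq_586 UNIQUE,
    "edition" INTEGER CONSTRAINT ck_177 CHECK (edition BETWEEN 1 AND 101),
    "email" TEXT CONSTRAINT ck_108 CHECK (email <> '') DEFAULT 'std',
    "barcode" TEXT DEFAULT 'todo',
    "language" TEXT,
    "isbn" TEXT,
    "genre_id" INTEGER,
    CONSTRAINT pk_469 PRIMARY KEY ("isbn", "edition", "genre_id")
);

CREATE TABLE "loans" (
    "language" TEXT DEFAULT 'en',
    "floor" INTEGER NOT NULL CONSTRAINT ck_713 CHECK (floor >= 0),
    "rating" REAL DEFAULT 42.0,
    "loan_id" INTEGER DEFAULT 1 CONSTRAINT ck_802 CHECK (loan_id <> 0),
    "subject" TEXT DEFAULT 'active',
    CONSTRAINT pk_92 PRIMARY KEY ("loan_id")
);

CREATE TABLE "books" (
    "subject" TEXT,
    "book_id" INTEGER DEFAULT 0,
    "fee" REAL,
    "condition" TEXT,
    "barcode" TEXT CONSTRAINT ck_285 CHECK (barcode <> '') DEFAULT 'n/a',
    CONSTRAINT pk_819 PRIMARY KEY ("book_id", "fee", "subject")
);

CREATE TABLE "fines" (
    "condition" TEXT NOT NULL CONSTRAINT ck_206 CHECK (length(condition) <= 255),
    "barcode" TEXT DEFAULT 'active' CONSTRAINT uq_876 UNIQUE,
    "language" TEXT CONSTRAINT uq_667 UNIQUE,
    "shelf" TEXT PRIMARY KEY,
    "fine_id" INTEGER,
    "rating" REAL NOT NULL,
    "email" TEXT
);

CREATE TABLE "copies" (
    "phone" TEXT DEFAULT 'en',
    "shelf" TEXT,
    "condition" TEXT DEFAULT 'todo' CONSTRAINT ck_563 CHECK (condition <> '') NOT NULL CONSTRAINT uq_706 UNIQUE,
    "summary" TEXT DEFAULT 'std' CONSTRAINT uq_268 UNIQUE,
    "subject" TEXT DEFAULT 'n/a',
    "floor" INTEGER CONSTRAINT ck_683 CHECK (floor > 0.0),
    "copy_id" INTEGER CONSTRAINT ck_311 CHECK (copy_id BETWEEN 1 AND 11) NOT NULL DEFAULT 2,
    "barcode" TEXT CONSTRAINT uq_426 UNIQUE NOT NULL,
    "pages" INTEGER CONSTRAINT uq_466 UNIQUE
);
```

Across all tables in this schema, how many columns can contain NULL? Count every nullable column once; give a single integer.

19

genres: 4 nullable (address, email, barcode, language — PK (isbn, edition, genre_id) and explicit NOT NULL columns excluded).
loans: 3 nullable (language, rating, subject — PK (loan_id) and explicit NOT NULL columns excluded).
books: 2 nullable (condition, barcode — PK (book_id, fee, subject) and explicit NOT NULL columns excluded).
fines: 4 nullable (barcode, language, fine_id, email — PK (shelf) and explicit NOT NULL columns excluded).
copies: 6 nullable (phone, shelf, summary, subject, floor, pages — PK none and explicit NOT NULL columns excluded).
Total: 4 + 3 + 2 + 4 + 6 = 19.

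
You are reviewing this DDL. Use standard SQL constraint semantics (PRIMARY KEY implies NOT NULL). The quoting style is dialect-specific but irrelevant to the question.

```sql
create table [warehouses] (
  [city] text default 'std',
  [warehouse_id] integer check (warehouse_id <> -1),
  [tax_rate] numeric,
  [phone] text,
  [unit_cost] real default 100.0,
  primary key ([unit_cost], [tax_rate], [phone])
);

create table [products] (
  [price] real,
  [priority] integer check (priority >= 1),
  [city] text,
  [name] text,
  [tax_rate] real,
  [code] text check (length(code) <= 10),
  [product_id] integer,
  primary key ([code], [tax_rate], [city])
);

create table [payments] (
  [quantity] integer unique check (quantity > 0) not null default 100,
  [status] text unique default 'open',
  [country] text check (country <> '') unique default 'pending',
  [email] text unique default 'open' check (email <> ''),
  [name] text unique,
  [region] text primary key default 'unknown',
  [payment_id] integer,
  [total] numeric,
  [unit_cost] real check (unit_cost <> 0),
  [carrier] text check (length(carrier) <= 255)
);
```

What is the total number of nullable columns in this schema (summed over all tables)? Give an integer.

14

warehouses: 2 nullable (city, warehouse_id — PK (unit_cost, tax_rate, phone) and explicit NOT NULL columns excluded).
products: 4 nullable (price, priority, name, product_id — PK (code, tax_rate, city) and explicit NOT NULL columns excluded).
payments: 8 nullable (status, country, email, name, payment_id, total, unit_cost, carrier — PK (region) and explicit NOT NULL columns excluded).
Total: 2 + 4 + 8 = 14.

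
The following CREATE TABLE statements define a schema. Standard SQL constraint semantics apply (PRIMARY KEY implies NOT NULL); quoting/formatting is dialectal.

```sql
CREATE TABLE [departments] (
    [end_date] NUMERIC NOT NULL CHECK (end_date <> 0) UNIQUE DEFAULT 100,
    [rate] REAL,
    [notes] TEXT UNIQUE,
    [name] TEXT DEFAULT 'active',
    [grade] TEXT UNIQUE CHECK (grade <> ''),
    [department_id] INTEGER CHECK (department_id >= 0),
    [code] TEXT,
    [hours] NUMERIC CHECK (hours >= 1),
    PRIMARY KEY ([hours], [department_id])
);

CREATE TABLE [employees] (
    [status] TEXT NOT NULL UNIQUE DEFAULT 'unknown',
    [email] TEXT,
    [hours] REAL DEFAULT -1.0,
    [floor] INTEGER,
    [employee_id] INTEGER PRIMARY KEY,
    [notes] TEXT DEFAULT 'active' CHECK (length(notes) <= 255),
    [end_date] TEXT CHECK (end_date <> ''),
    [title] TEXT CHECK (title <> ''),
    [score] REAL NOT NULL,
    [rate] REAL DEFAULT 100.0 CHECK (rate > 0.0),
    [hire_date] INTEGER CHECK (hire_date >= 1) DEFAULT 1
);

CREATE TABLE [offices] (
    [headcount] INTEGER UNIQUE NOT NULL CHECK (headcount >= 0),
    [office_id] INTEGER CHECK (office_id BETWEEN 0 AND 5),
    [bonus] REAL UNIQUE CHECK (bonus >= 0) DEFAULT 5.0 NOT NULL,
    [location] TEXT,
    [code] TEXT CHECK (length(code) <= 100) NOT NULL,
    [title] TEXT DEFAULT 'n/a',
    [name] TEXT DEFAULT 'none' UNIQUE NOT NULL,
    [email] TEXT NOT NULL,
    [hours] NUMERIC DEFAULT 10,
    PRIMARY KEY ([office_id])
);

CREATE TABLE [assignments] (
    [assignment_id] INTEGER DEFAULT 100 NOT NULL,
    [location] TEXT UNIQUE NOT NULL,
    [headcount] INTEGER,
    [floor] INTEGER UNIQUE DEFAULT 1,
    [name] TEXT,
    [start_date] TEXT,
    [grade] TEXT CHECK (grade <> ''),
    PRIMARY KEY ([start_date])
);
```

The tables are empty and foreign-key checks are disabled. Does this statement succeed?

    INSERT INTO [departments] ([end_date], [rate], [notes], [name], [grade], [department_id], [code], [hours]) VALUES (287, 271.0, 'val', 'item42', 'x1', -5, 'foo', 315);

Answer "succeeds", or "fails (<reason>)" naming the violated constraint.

fails (CHECK on department_id)

The value -5 for department_id violates CHECK (department_id >= 0).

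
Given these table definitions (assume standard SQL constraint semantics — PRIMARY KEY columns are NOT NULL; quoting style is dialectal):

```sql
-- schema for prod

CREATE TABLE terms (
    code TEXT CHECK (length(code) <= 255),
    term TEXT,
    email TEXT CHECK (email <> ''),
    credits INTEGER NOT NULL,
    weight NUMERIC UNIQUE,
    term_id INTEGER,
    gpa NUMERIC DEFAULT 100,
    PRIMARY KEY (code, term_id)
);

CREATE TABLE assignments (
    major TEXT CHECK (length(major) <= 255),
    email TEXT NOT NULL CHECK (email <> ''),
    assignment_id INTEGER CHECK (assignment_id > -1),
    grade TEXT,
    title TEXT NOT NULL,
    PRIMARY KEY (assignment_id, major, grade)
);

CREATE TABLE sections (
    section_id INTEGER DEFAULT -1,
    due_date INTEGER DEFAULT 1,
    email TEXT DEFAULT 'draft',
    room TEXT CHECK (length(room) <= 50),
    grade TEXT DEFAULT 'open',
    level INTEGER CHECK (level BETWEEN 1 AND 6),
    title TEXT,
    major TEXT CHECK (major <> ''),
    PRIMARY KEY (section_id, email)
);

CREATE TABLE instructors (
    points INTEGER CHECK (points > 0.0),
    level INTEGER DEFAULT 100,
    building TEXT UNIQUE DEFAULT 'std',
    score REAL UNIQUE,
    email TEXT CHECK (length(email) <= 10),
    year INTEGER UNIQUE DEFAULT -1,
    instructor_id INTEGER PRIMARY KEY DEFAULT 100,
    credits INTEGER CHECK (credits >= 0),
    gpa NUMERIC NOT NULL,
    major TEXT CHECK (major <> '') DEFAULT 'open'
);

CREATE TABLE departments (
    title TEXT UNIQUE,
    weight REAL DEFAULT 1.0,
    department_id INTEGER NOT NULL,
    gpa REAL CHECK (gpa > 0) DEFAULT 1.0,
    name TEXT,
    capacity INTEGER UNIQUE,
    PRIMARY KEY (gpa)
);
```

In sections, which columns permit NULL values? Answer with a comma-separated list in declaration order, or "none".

- section_id: part of the PRIMARY KEY, which implies NOT NULL → not nullable.
- due_date: DEFAULT only fills an omitted column; an explicit NULL is still allowed → nullable.
- email: part of the PRIMARY KEY, which implies NOT NULL → not nullable.
- room: CHECK does not forbid NULL (a CHECK constraint passes when its expression is NULL) → nullable.
- grade: DEFAULT only fills an omitted column; an explicit NULL is still allowed → nullable.
- level: CHECK does not forbid NULL (a CHECK constraint passes when its expression is NULL) → nullable.
- title: no NOT NULL constraint applies → nullable.
- major: CHECK does not forbid NULL (a CHECK constraint passes when its expression is NULL) → nullable.

due_date, room, grade, level, title, major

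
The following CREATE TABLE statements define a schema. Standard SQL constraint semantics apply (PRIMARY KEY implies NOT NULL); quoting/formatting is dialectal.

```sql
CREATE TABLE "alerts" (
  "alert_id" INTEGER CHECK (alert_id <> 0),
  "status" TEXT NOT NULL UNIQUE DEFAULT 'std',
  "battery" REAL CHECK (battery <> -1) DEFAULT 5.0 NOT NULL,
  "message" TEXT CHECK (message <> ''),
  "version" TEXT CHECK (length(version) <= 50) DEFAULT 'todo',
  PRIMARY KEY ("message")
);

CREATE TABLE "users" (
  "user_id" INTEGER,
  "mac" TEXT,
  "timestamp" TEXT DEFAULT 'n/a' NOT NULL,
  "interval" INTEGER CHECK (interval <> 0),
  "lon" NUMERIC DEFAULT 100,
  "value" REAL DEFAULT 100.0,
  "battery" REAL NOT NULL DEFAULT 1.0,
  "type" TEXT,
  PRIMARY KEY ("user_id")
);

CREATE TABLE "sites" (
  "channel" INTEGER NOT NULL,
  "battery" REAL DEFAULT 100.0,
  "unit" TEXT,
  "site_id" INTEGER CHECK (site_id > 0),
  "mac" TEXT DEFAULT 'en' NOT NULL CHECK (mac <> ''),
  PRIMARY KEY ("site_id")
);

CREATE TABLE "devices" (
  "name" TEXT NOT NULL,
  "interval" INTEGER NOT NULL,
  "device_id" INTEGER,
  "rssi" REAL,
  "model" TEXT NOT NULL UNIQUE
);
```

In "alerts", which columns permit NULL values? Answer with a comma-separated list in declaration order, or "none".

alert_id, version

- alert_id: CHECK does not forbid NULL (a CHECK constraint passes when its expression is NULL) → nullable.
- status: declared NOT NULL → not nullable.
- battery: declared NOT NULL → not nullable.
- message: part of the PRIMARY KEY, which implies NOT NULL → not nullable.
- version: CHECK does not forbid NULL (a CHECK constraint passes when its expression is NULL) → nullable.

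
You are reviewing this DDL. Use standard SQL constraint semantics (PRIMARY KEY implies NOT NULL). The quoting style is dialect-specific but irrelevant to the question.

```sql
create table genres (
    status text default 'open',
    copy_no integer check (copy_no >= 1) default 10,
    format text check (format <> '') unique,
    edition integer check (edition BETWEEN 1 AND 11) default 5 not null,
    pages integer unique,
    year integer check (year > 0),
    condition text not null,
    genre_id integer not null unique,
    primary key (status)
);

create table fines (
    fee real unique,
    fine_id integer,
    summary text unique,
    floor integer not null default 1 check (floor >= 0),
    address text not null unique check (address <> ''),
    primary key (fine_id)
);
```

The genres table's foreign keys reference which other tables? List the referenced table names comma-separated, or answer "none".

No column in genres has a REFERENCES clause.

none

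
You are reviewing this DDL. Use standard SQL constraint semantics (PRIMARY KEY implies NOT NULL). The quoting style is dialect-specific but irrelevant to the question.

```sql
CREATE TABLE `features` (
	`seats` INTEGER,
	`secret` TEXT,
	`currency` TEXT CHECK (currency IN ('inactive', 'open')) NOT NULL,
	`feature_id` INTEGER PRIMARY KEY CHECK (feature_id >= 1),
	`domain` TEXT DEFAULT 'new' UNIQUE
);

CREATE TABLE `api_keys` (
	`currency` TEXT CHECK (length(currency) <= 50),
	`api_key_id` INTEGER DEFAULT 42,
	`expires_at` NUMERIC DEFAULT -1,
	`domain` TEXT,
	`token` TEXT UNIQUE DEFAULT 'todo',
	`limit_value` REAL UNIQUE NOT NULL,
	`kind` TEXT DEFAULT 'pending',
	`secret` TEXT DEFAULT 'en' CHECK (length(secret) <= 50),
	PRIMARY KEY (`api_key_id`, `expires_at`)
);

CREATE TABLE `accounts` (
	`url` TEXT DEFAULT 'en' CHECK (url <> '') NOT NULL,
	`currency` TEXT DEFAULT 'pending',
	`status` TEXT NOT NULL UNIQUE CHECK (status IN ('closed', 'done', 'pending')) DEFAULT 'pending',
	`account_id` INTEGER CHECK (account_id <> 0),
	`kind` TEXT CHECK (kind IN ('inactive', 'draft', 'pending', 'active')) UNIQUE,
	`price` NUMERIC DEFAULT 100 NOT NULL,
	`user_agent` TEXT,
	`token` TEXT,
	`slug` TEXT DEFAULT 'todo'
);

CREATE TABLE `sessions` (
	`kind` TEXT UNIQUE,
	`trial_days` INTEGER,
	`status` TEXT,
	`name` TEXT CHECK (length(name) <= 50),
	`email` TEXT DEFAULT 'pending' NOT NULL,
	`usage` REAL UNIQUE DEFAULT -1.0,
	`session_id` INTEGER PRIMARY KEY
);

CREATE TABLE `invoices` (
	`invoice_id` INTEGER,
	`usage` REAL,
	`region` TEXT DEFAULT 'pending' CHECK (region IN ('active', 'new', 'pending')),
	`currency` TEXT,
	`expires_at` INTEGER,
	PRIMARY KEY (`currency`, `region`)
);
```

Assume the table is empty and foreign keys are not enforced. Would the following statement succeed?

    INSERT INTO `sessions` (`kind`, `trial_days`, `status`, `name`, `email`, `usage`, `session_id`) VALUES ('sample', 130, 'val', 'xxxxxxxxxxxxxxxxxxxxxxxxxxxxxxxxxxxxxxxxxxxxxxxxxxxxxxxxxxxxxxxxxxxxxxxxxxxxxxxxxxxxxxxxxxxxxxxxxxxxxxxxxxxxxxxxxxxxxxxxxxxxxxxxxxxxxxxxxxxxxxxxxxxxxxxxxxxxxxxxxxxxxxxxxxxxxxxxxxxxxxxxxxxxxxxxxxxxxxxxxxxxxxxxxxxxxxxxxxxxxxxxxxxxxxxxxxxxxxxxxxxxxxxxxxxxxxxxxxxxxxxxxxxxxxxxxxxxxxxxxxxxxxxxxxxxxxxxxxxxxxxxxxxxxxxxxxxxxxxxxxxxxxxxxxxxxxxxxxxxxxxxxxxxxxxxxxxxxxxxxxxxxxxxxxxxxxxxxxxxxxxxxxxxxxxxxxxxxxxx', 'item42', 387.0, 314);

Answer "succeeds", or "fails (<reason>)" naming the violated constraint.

The value 'xxxxxxxxxxxxxxxxxxxxxxxxxxxxxxxxxxxxxxxxxxxxxxxxxxxxxxxxxxxxxxxxxxxxxxxxxxxxxxxxxxxxxxxxxxxxxxxxxxxxxxxxxxxxxxxxxxxxxxxxxxxxxxxxxxxxxxxxxxxxxxxxxxxxxxxxxxxxxxxxxxxxxxxxxxxxxxxxxxxxxxxxxxxxxxxxxxxxxxxxxxxxxxxxxxxxxxxxxxxxxxxxxxxxxxxxxxxxxxxxxxxxxxxxxxxxxxxxxxxxxxxxxxxxxxxxxxxxxxxxxxxxxxxxxxxxxxxxxxxxxxxxxxxxxxxxxxxxxxxxxxxxxxxxxxxxxxxxxxxxxxxxxxxxxxxxxxxxxxxxxxxxxxxxxxxxxxxxxxxxxxxxxxxxxxxxxxxxxxxx' for name violates CHECK (length(name) <= 50).

fails (CHECK on name)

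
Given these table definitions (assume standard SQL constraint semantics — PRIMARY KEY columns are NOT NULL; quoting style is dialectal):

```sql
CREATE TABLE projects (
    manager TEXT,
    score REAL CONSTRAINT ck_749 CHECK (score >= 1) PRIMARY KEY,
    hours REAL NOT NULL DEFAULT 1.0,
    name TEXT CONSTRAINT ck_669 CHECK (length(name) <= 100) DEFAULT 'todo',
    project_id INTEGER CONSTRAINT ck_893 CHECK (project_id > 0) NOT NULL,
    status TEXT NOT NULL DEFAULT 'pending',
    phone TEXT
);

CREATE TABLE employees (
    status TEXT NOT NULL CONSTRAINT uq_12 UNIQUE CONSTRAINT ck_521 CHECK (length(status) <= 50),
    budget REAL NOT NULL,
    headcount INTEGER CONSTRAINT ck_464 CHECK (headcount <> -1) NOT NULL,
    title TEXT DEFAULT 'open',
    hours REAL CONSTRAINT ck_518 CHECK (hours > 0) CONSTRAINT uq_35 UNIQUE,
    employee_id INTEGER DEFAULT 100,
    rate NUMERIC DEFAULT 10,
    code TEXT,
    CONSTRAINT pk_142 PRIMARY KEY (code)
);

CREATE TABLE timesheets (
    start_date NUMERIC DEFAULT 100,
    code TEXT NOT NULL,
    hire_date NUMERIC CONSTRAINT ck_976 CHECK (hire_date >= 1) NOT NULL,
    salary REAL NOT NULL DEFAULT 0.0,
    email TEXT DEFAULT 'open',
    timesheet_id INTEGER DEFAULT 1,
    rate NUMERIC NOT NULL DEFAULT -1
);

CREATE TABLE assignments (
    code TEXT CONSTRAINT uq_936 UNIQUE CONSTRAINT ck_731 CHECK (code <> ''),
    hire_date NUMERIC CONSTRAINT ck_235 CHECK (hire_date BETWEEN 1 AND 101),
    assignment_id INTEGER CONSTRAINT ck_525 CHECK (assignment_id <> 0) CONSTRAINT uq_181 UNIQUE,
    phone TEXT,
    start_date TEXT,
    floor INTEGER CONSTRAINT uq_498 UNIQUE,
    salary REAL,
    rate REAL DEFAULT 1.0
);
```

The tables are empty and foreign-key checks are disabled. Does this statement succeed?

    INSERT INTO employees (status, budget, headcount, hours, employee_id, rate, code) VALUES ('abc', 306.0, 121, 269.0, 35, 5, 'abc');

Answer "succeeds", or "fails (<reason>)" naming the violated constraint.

succeeds

NOT NULL columns: budget is supplied; code is supplied; headcount is supplied; status is supplied.
CHECK constraints: 'abc' satisfies (length(status) <= 50); 121 satisfies (headcount <> -1); 269.0 satisfies (hours > 0).
No constraint is violated.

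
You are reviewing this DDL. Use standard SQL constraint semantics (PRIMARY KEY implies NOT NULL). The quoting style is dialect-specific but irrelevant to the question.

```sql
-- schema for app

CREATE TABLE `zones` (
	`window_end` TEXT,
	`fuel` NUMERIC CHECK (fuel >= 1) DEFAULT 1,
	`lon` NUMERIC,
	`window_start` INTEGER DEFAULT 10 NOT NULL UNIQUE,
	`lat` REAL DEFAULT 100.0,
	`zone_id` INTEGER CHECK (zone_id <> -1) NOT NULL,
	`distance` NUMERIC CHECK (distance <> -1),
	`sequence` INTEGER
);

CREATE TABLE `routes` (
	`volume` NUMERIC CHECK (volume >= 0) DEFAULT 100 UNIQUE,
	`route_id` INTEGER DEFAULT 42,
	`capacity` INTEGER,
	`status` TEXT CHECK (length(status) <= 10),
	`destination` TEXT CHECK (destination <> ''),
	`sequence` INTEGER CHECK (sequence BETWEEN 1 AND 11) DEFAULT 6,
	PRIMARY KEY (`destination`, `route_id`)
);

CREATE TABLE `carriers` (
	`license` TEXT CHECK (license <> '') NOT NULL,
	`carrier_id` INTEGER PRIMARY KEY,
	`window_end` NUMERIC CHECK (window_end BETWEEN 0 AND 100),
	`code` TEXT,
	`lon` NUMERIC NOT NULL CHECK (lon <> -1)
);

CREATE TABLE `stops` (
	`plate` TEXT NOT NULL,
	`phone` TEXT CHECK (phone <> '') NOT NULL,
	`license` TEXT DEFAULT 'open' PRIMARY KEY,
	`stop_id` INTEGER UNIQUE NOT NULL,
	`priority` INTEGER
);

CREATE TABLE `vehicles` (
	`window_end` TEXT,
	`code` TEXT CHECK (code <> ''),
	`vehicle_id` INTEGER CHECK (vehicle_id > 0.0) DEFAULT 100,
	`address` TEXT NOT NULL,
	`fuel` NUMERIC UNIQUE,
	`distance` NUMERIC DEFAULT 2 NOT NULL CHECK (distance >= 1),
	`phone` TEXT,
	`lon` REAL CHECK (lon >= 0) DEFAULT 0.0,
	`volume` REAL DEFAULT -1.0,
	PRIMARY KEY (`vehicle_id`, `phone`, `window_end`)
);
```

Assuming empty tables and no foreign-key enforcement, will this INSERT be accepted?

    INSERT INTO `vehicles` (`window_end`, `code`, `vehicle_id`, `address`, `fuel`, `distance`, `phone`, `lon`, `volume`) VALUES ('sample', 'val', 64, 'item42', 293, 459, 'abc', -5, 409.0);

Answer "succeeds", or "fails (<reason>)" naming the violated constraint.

The value -5 for lon violates CHECK (lon >= 0).

fails (CHECK on lon)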